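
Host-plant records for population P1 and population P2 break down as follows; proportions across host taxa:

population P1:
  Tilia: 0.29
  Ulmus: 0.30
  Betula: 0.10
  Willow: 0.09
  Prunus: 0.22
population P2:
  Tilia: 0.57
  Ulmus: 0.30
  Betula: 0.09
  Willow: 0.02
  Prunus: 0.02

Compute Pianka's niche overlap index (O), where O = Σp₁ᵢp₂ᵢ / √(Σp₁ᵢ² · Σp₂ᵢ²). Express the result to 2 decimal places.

Σ p₁ᵢp₂ᵢ = 0.1653 + 0.0900 + 0.0090 + 0.0018 + 0.0044 = 0.2705
Σp_1ᵢ² = 0.29² + 0.30² + 0.10² + 0.09² + 0.22² = 0.0841 + 0.0900 + 0.0100 + 0.0081 + 0.0484 = 0.2406
Σp_2ᵢ² = 0.57² + 0.30² + 0.09² + 0.02² + 0.02² = 0.3249 + 0.0900 + 0.0081 + 0.0004 + 0.0004 = 0.4238
O = 0.2705 / √(0.2406 × 0.4238) = 0.2705 / 0.31932 = 0.8471

0.85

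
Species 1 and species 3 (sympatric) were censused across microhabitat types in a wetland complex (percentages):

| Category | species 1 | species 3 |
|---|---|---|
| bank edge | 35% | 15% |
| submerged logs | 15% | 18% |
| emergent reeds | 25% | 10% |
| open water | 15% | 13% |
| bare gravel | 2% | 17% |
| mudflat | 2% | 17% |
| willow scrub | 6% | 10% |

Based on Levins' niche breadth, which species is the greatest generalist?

species 3

Convert percentages to proportions (divide by 100).
Σp_1ᵢ² = 0.35² + 0.15² + 0.25² + 0.15² + 0.02² + 0.02² + 0.06² = 0.1225 + 0.0225 + 0.0625 + 0.0225 + 0.0004 + 0.0004 + 0.0036 = 0.2344
B_1 = 1 / 0.2344 = 4.2662
Σp_3ᵢ² = 0.15² + 0.18² + 0.10² + 0.13² + 0.17² + 0.17² + 0.10² = 0.0225 + 0.0324 + 0.0100 + 0.0169 + 0.0289 + 0.0289 + 0.0100 = 0.1496
B_3 = 1 / 0.1496 = 6.6845
Highest B → broadest niche (most generalist): species 3 (B = 6.68).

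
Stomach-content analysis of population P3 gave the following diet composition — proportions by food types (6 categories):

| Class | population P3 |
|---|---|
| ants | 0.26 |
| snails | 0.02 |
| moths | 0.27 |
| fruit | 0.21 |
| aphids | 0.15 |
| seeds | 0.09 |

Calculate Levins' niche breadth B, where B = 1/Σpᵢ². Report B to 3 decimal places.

Σpᵢ² = 0.26² + 0.02² + 0.27² + 0.21² + 0.15² + 0.09² = 0.0676 + 0.0004 + 0.0729 + 0.0441 + 0.0225 + 0.0081 = 0.2156
B = 1 / 0.2156 = 4.63822

4.638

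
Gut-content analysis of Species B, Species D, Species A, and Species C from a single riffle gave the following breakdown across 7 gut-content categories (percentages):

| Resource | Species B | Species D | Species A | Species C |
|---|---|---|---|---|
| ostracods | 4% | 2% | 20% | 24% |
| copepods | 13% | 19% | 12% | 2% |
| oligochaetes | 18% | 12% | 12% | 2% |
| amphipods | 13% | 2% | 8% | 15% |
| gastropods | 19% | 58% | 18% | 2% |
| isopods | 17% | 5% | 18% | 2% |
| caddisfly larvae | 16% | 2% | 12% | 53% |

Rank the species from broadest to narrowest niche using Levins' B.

Convert percentages to proportions (divide by 100).
Σp_Bᵢ² = 0.04² + 0.13² + 0.18² + 0.13² + 0.19² + 0.17² + 0.16² = 0.0016 + 0.0169 + 0.0324 + 0.0169 + 0.0361 + 0.0289 + 0.0256 = 0.1584
B_B = 1 / 0.1584 = 6.3131
Σp_Dᵢ² = 0.02² + 0.19² + 0.12² + 0.02² + 0.58² + 0.05² + 0.02² = 0.0004 + 0.0361 + 0.0144 + 0.0004 + 0.3364 + 0.0025 + 0.0004 = 0.3906
B_D = 1 / 0.3906 = 2.5602
Σp_Aᵢ² = 0.20² + 0.12² + 0.12² + 0.08² + 0.18² + 0.18² + 0.12² = 0.0400 + 0.0144 + 0.0144 + 0.0064 + 0.0324 + 0.0324 + 0.0144 = 0.1544
B_A = 1 / 0.1544 = 6.4767
Σp_Cᵢ² = 0.24² + 0.02² + 0.02² + 0.15² + 0.02² + 0.02² + 0.53² = 0.0576 + 0.0004 + 0.0004 + 0.0225 + 0.0004 + 0.0004 + 0.2809 = 0.3626
B_C = 1 / 0.3626 = 2.7579
Ranking by B (broadest → narrowest): Species A (6.48) > Species B (6.31) > Species C (2.76) > Species D (2.56)

Species A > Species B > Species C > Species D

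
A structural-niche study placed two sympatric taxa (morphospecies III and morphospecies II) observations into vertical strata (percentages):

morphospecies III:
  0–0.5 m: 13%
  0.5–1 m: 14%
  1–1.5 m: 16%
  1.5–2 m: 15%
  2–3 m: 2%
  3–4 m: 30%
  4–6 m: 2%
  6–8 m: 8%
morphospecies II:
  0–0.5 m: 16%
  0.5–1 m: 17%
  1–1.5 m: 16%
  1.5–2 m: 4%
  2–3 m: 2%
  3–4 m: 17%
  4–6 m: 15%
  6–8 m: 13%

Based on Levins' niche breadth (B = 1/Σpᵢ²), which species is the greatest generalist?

morphospecies II

Convert percentages to proportions (divide by 100).
Σp_IIIᵢ² = 0.13² + 0.14² + 0.16² + 0.15² + 0.02² + 0.30² + 0.02² + 0.08² = 0.0169 + 0.0196 + 0.0256 + 0.0225 + 0.0004 + 0.0900 + 0.0004 + 0.0064 = 0.1818
B_III = 1 / 0.1818 = 5.5006
Σp_IIᵢ² = 0.16² + 0.17² + 0.16² + 0.04² + 0.02² + 0.17² + 0.15² + 0.13² = 0.0256 + 0.0289 + 0.0256 + 0.0016 + 0.0004 + 0.0289 + 0.0225 + 0.0169 = 0.1504
B_II = 1 / 0.1504 = 6.6489
Highest B → broadest niche (most generalist): morphospecies II (B = 6.65).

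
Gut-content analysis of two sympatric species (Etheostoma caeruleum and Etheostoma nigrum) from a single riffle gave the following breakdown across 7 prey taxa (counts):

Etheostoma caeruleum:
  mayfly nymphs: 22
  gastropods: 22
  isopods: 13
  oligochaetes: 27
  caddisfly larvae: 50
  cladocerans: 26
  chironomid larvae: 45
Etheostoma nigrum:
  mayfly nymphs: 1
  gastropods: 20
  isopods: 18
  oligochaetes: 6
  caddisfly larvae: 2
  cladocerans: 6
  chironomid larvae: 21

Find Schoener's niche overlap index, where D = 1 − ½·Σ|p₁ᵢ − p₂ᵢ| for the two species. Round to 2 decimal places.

Proportions for Etheostoma caeruleum (n=205): 22/205=0.1073, 22/205=0.1073, 13/205=0.0634, 27/205=0.1317, 50/205=0.2439, 26/205=0.1268, 45/205=0.2195
Proportions for Etheostoma nigrum (n=74): 1/74=0.0135, 20/74=0.2703, 18/74=0.2432, 6/74=0.0811, 2/74=0.0270, 6/74=0.0811, 21/74=0.2838
Σ|p₁ᵢ − p₂ᵢ| = 0.0938 + 0.1630 + 0.1798 + 0.0506 + 0.2169 + 0.0457 + 0.0643 = 0.8141
D = 1 − ½ × 0.8141 = 1 − 0.40705 = 0.59295

0.59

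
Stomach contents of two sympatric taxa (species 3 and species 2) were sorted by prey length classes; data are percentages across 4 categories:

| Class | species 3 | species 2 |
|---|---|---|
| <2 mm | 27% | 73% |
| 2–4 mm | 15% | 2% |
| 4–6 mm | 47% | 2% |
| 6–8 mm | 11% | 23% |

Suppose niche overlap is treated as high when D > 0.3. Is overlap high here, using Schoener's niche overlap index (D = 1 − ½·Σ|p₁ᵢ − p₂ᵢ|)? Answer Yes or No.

Yes

Convert percentages to proportions (divide by 100).
Σ|p₁ᵢ − p₂ᵢ| = 0.46 + 0.13 + 0.45 + 0.12 = 1.16
D = 1 − ½ × 1.16 = 1 − 0.580 = 0.4200
D = 0.4200 > 0.3 → Yes.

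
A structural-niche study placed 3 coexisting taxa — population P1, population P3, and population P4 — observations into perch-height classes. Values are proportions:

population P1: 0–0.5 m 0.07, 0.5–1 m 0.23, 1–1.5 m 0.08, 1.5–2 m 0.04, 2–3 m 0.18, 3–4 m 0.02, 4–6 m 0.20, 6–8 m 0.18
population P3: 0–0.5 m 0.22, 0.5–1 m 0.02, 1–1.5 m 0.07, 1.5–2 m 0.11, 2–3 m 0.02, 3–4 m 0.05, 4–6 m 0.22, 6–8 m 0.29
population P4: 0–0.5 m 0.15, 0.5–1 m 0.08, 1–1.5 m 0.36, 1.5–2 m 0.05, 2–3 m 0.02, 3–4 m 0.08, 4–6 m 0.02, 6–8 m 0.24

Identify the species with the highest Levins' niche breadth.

Σp_P1ᵢ² = 0.07² + 0.23² + 0.08² + 0.04² + 0.18² + 0.02² + 0.20² + 0.18² = 0.0049 + 0.0529 + 0.0064 + 0.0016 + 0.0324 + 0.0004 + 0.0400 + 0.0324 = 0.1710
B_P1 = 1 / 0.1710 = 5.8480
Σp_P3ᵢ² = 0.22² + 0.02² + 0.07² + 0.11² + 0.02² + 0.05² + 0.22² + 0.29² = 0.0484 + 0.0004 + 0.0049 + 0.0121 + 0.0004 + 0.0025 + 0.0484 + 0.0841 = 0.2012
B_P3 = 1 / 0.2012 = 4.9702
Σp_P4ᵢ² = 0.15² + 0.08² + 0.36² + 0.05² + 0.02² + 0.08² + 0.02² + 0.24² = 0.0225 + 0.0064 + 0.1296 + 0.0025 + 0.0004 + 0.0064 + 0.0004 + 0.0576 = 0.2258
B_P4 = 1 / 0.2258 = 4.4287
Highest B → broadest niche (most generalist): population P1 (B = 5.85).

population P1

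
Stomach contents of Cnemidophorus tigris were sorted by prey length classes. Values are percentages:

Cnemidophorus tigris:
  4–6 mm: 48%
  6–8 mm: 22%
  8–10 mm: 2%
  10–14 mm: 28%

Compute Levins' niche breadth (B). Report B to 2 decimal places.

Convert percentages to proportions (divide by 100).
Σpᵢ² = 0.48² + 0.22² + 0.02² + 0.28² = 0.2304 + 0.0484 + 0.0004 + 0.0784 = 0.3576
B = 1 / 0.3576 = 2.7964

2.80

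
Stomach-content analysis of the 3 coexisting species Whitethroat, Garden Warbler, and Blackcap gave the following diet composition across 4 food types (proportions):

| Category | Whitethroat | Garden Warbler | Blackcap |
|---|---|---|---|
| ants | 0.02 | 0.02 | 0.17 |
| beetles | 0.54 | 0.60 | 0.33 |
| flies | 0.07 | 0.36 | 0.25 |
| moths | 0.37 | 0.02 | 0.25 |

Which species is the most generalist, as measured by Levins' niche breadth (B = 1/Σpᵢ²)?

Σp_Whitᵢ² = 0.02² + 0.54² + 0.07² + 0.37² = 0.0004 + 0.2916 + 0.0049 + 0.1369 = 0.4338
B_Whit = 1 / 0.4338 = 2.3052
Σp_Warbᵢ² = 0.02² + 0.60² + 0.36² + 0.02² = 0.0004 + 0.3600 + 0.1296 + 0.0004 = 0.4904
B_Warb = 1 / 0.4904 = 2.0392
Σp_Blacᵢ² = 0.17² + 0.33² + 0.25² + 0.25² = 0.0289 + 0.1089 + 0.0625 + 0.0625 = 0.2628
B_Blac = 1 / 0.2628 = 3.8052
Highest B → broadest niche (most generalist): Blackcap (B = 3.81).

Blackcap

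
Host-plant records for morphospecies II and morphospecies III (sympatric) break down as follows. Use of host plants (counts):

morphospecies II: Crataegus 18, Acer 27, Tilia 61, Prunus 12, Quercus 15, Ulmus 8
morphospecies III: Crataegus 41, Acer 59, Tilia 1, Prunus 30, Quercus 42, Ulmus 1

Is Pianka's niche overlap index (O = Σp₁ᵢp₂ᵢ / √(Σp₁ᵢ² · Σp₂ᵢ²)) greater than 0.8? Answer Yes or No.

No

Proportions for morphospecies II (n=141): 18/141=0.1277, 27/141=0.1915, 61/141=0.4326, 12/141=0.0851, 15/141=0.1064, 8/141=0.0567
Proportions for morphospecies III (n=174): 41/174=0.2356, 59/174=0.3391, 1/174=0.0057, 30/174=0.1724, 42/174=0.2414, 1/174=0.0057
Σ p₁ᵢp₂ᵢ = 0.030086 + 0.064938 + 0.002466 + 0.014671 + 0.025685 + 0.000323 = 0.138169
Σp_1ᵢ² = 0.1277² + 0.1915² + 0.4326² + 0.0851² + 0.1064² + 0.0567² = 0.016307 + 0.036672 + 0.187143 + 0.007242 + 0.011321 + 0.003215 = 0.261900
Σp_2ᵢ² = 0.2356² + 0.3391² + 0.0057² + 0.1724² + 0.2414² + 0.0057² = 0.055507 + 0.114989 + 0.000032 + 0.029722 + 0.058274 + 0.000032 = 0.258556
O = 0.138169 / √(0.261900 × 0.258556) = 0.138169 / 0.2602226 = 0.5310
O = 0.5310 < 0.8 → No.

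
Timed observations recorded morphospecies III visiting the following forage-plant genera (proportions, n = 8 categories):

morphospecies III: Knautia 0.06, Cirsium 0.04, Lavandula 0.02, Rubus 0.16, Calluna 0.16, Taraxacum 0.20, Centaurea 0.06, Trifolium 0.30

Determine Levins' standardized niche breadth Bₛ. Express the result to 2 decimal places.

Σpᵢ² = 0.06² + 0.04² + 0.02² + 0.16² + 0.16² + 0.20² + 0.06² + 0.30² = 0.0036 + 0.0016 + 0.0004 + 0.0256 + 0.0256 + 0.0400 + 0.0036 + 0.0900 = 0.1904
B = 1 / 0.1904 = 5.2521
Bₛ = (B − 1)/(n − 1) = (5.2521 − 1)/(8 − 1) = 4.2521/7 = 0.6074

0.61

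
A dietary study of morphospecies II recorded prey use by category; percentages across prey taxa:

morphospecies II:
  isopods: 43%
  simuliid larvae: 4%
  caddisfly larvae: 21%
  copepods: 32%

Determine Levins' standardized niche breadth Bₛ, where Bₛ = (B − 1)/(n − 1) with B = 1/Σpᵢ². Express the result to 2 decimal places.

0.67

Convert percentages to proportions (divide by 100).
Σpᵢ² = 0.43² + 0.04² + 0.21² + 0.32² = 0.1849 + 0.0016 + 0.0441 + 0.1024 = 0.3330
B = 1 / 0.3330 = 3.0030
Bₛ = (B − 1)/(n − 1) = (3.0030 − 1)/(4 − 1) = 2.0030/3 = 0.6677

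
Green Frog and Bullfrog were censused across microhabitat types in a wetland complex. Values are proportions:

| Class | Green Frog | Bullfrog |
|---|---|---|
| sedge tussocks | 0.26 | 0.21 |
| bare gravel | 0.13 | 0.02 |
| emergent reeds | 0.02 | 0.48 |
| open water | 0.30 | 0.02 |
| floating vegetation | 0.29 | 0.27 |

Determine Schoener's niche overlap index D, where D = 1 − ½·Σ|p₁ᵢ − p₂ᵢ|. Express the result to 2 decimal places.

0.54

Σ|p₁ᵢ − p₂ᵢ| = 0.05 + 0.11 + 0.46 + 0.28 + 0.02 = 0.92
D = 1 − ½ × 0.92 = 1 − 0.460 = 0.5400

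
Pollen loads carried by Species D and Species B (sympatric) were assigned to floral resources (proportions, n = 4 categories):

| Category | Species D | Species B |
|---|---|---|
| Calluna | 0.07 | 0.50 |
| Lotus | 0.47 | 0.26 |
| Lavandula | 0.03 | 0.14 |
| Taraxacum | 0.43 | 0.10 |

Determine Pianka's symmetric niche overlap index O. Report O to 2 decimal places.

0.54

Σ p₁ᵢp₂ᵢ = 0.0350 + 0.1222 + 0.0042 + 0.0430 = 0.2044
Σp_1ᵢ² = 0.07² + 0.47² + 0.03² + 0.43² = 0.0049 + 0.2209 + 0.0009 + 0.1849 = 0.4116
Σp_2ᵢ² = 0.50² + 0.26² + 0.14² + 0.10² = 0.2500 + 0.0676 + 0.0196 + 0.0100 = 0.3472
O = 0.2044 / √(0.4116 × 0.3472) = 0.2044 / 0.37803 = 0.5407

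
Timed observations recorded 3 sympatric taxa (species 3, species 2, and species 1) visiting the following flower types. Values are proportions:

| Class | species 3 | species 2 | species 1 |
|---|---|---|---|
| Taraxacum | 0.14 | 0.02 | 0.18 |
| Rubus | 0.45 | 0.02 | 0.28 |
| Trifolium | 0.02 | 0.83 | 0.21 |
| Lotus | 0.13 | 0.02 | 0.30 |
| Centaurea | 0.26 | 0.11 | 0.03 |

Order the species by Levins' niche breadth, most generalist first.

species 1 > species 3 > species 2

Σp_3ᵢ² = 0.14² + 0.45² + 0.02² + 0.13² + 0.26² = 0.0196 + 0.2025 + 0.0004 + 0.0169 + 0.0676 = 0.3070
B_3 = 1 / 0.3070 = 3.2573
Σp_2ᵢ² = 0.02² + 0.02² + 0.83² + 0.02² + 0.11² = 0.0004 + 0.0004 + 0.6889 + 0.0004 + 0.0121 = 0.7022
B_2 = 1 / 0.7022 = 1.4241
Σp_1ᵢ² = 0.18² + 0.28² + 0.21² + 0.30² + 0.03² = 0.0324 + 0.0784 + 0.0441 + 0.0900 + 0.0009 = 0.2458
B_1 = 1 / 0.2458 = 4.0683
Ranking by B (broadest → narrowest): species 1 (4.07) > species 3 (3.26) > species 2 (1.42)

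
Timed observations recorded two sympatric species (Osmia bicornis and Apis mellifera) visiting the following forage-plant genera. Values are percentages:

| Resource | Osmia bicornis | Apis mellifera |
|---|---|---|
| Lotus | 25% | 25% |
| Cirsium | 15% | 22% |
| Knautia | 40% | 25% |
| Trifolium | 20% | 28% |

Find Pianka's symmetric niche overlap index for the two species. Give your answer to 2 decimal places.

0.94

Convert percentages to proportions (divide by 100).
Σ p₁ᵢp₂ᵢ = 0.0625 + 0.0330 + 0.1000 + 0.0560 = 0.2515
Σp_1ᵢ² = 0.25² + 0.15² + 0.40² + 0.20² = 0.0625 + 0.0225 + 0.1600 + 0.0400 = 0.2850
Σp_2ᵢ² = 0.25² + 0.22² + 0.25² + 0.28² = 0.0625 + 0.0484 + 0.0625 + 0.0784 = 0.2518
O = 0.2515 / √(0.2850 × 0.2518) = 0.2515 / 0.26789 = 0.9388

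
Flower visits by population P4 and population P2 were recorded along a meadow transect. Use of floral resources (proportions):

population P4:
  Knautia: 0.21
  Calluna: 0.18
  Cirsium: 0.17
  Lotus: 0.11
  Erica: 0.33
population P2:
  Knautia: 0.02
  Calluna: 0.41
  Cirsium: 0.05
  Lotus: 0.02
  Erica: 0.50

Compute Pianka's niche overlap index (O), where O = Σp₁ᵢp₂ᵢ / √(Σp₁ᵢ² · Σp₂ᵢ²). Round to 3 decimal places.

0.821

Σ p₁ᵢp₂ᵢ = 0.0042 + 0.0738 + 0.0085 + 0.0022 + 0.1650 = 0.2537
Σp_1ᵢ² = 0.21² + 0.18² + 0.17² + 0.11² + 0.33² = 0.0441 + 0.0324 + 0.0289 + 0.0121 + 0.1089 = 0.2264
Σp_2ᵢ² = 0.02² + 0.41² + 0.05² + 0.02² + 0.50² = 0.0004 + 0.1681 + 0.0025 + 0.0004 + 0.2500 = 0.4214
O = 0.2537 / √(0.2264 × 0.4214) = 0.2537 / 0.308877 = 0.82136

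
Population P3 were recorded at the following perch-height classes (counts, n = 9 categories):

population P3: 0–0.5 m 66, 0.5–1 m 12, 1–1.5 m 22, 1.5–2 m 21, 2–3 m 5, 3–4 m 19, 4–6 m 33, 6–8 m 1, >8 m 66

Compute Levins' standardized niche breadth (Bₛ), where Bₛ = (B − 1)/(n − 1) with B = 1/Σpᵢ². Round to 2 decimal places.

Proportions for population P3 (n=245): 66/245=0.2694, 12/245=0.0490, 22/245=0.0898, 21/245=0.0857, 5/245=0.0204, 19/245=0.0776, 33/245=0.1347, 1/245=0.0041, 66/245=0.2694
Σpᵢ² = 0.2694² + 0.0490² + 0.0898² + 0.0857² + 0.0204² + 0.0776² + 0.1347² + 0.0041² + 0.2694² = 0.072576 + 0.002401 + 0.008064 + 0.007344 + 0.000416 + 0.006022 + 0.018144 + 0.000017 + 0.072576 = 0.187560
B = 1 / 0.187560 = 5.3316
Bₛ = (B − 1)/(n − 1) = (5.3316 − 1)/(9 − 1) = 4.3316/8 = 0.5415

0.54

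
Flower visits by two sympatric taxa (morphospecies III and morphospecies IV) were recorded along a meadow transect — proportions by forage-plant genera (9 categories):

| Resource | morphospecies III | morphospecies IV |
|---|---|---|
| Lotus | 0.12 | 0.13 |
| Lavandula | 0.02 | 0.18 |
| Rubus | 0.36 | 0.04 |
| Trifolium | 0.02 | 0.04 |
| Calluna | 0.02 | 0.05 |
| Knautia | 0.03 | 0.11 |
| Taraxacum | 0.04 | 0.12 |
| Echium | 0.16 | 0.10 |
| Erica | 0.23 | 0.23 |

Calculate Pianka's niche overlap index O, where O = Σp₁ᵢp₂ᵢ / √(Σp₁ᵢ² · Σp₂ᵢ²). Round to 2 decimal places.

Σ p₁ᵢp₂ᵢ = 0.0156 + 0.0036 + 0.0144 + 0.0008 + 0.0010 + 0.0033 + 0.0048 + 0.0160 + 0.0529 = 0.1124
Σp_1ᵢ² = 0.12² + 0.02² + 0.36² + 0.02² + 0.02² + 0.03² + 0.04² + 0.16² + 0.23² = 0.0144 + 0.0004 + 0.1296 + 0.0004 + 0.0004 + 0.0009 + 0.0016 + 0.0256 + 0.0529 = 0.2262
Σp_2ᵢ² = 0.13² + 0.18² + 0.04² + 0.04² + 0.05² + 0.11² + 0.12² + 0.10² + 0.23² = 0.0169 + 0.0324 + 0.0016 + 0.0016 + 0.0025 + 0.0121 + 0.0144 + 0.0100 + 0.0529 = 0.1444
O = 0.1124 / √(0.2262 × 0.1444) = 0.1124 / 0.18073 = 0.6219

0.62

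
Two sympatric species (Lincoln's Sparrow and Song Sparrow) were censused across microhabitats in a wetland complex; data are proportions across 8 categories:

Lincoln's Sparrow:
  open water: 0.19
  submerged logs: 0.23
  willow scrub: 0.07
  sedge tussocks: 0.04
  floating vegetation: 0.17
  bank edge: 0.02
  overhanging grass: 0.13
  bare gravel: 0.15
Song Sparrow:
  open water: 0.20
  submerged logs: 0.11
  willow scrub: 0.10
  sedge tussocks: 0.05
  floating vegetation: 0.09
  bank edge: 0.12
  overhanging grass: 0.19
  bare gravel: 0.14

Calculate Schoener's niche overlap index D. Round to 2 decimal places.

0.79

Σ|p₁ᵢ − p₂ᵢ| = 0.01 + 0.12 + 0.03 + 0.01 + 0.08 + 0.10 + 0.06 + 0.01 = 0.42
D = 1 − ½ × 0.42 = 1 − 0.210 = 0.7900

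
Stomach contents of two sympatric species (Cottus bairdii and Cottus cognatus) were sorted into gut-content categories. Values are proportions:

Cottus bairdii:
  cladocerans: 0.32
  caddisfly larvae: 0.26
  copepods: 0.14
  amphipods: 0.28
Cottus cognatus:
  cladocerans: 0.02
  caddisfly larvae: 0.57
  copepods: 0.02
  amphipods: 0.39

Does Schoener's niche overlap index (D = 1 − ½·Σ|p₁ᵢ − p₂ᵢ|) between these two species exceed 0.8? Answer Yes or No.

No

Σ|p₁ᵢ − p₂ᵢ| = 0.30 + 0.31 + 0.12 + 0.11 = 0.84
D = 1 − ½ × 0.84 = 1 − 0.420 = 0.5800
D = 0.5800 < 0.8 → No.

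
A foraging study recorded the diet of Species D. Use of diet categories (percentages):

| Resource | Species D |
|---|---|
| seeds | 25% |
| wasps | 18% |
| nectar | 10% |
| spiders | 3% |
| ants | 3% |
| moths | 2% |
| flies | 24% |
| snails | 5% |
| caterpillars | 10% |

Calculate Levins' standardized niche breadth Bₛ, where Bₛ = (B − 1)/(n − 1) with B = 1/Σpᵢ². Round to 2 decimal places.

0.58

Convert percentages to proportions (divide by 100).
Σpᵢ² = 0.25² + 0.18² + 0.10² + 0.03² + 0.03² + 0.02² + 0.24² + 0.05² + 0.10² = 0.0625 + 0.0324 + 0.0100 + 0.0009 + 0.0009 + 0.0004 + 0.0576 + 0.0025 + 0.0100 = 0.1772
B = 1 / 0.1772 = 5.6433
Bₛ = (B − 1)/(n − 1) = (5.6433 − 1)/(9 − 1) = 4.6433/8 = 0.5804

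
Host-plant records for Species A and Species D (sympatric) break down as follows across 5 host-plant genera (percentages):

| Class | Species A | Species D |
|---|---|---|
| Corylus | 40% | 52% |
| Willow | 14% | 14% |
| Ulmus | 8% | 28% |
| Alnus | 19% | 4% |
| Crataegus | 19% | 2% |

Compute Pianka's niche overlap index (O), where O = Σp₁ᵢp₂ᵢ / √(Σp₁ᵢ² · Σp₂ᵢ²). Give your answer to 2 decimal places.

Convert percentages to proportions (divide by 100).
Σ p₁ᵢp₂ᵢ = 0.2080 + 0.0196 + 0.0224 + 0.0076 + 0.0038 = 0.2614
Σp_1ᵢ² = 0.40² + 0.14² + 0.08² + 0.19² + 0.19² = 0.1600 + 0.0196 + 0.0064 + 0.0361 + 0.0361 = 0.2582
Σp_2ᵢ² = 0.52² + 0.14² + 0.28² + 0.04² + 0.02² = 0.2704 + 0.0196 + 0.0784 + 0.0016 + 0.0004 = 0.3704
O = 0.2614 / √(0.2582 × 0.3704) = 0.2614 / 0.30925 = 0.8453

0.85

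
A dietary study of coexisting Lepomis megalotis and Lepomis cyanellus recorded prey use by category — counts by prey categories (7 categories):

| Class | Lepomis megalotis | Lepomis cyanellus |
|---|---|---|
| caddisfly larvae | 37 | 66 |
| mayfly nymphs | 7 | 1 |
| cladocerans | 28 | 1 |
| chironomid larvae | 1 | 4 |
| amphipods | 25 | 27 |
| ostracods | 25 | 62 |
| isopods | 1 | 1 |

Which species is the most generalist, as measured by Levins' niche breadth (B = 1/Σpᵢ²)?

Lepomis megalotis

Proportions for Lepomis megalotis (n=124): 37/124=0.2984, 7/124=0.0565, 28/124=0.2258, 1/124=0.0081, 25/124=0.2016, 25/124=0.2016, 1/124=0.0081
Proportions for Lepomis cyanellus (n=162): 66/162=0.4074, 1/162=0.0062, 1/162=0.0062, 4/162=0.0247, 27/162=0.1667, 62/162=0.3827, 1/162=0.0062
Σp_megaᵢ² = 0.2984² + 0.0565² + 0.2258² + 0.0081² + 0.2016² + 0.2016² + 0.0081² = 0.089043 + 0.003192 + 0.050986 + 0.000066 + 0.040643 + 0.040643 + 0.000066 = 0.224639
B_mega = 1 / 0.224639 = 4.4516
Σp_cyanᵢ² = 0.4074² + 0.0062² + 0.0062² + 0.0247² + 0.1667² + 0.3827² + 0.0062² = 0.165975 + 0.000038 + 0.000038 + 0.000610 + 0.027789 + 0.146459 + 0.000038 = 0.340947
B_cyan = 1 / 0.340947 = 2.9330
Highest B → broadest niche (most generalist): Lepomis megalotis (B = 4.45).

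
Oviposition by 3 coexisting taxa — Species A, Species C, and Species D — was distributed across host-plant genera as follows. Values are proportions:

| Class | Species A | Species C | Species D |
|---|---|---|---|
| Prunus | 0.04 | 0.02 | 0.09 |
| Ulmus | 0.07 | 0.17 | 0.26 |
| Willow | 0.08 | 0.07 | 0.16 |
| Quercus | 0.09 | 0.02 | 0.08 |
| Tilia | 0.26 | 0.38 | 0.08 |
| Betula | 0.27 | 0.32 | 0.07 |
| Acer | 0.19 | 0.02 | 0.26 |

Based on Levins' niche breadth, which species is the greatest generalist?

Σp_Aᵢ² = 0.04² + 0.07² + 0.08² + 0.09² + 0.26² + 0.27² + 0.19² = 0.0016 + 0.0049 + 0.0064 + 0.0081 + 0.0676 + 0.0729 + 0.0361 = 0.1976
B_A = 1 / 0.1976 = 5.0607
Σp_Cᵢ² = 0.02² + 0.17² + 0.07² + 0.02² + 0.38² + 0.32² + 0.02² = 0.0004 + 0.0289 + 0.0049 + 0.0004 + 0.1444 + 0.1024 + 0.0004 = 0.2818
B_C = 1 / 0.2818 = 3.5486
Σp_Dᵢ² = 0.09² + 0.26² + 0.16² + 0.08² + 0.08² + 0.07² + 0.26² = 0.0081 + 0.0676 + 0.0256 + 0.0064 + 0.0064 + 0.0049 + 0.0676 = 0.1866
B_D = 1 / 0.1866 = 5.3591
Highest B → broadest niche (most generalist): Species D (B = 5.36).

Species D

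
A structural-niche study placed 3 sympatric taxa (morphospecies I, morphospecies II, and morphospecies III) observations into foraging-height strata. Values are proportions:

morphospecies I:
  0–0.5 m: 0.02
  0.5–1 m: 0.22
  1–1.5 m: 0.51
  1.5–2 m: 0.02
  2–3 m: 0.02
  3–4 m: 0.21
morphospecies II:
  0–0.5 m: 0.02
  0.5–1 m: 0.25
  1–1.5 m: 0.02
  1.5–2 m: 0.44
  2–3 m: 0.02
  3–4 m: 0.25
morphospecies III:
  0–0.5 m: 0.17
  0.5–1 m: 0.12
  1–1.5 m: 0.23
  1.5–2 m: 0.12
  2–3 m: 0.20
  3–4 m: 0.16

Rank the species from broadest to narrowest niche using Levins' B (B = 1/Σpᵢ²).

Σp_Iᵢ² = 0.02² + 0.22² + 0.51² + 0.02² + 0.02² + 0.21² = 0.0004 + 0.0484 + 0.2601 + 0.0004 + 0.0004 + 0.0441 = 0.3538
B_I = 1 / 0.3538 = 2.8265
Σp_IIᵢ² = 0.02² + 0.25² + 0.02² + 0.44² + 0.02² + 0.25² = 0.0004 + 0.0625 + 0.0004 + 0.1936 + 0.0004 + 0.0625 = 0.3198
B_II = 1 / 0.3198 = 3.1270
Σp_IIIᵢ² = 0.17² + 0.12² + 0.23² + 0.12² + 0.20² + 0.16² = 0.0289 + 0.0144 + 0.0529 + 0.0144 + 0.0400 + 0.0256 = 0.1762
B_III = 1 / 0.1762 = 5.6754
Ranking by B (broadest → narrowest): morphospecies III (5.68) > morphospecies II (3.13) > morphospecies I (2.83)

morphospecies III > morphospecies II > morphospecies I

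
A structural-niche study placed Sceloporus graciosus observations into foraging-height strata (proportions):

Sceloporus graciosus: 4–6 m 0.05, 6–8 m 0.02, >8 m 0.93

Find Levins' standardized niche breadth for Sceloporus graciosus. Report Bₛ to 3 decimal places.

Σpᵢ² = 0.05² + 0.02² + 0.93² = 0.0025 + 0.0004 + 0.8649 = 0.8678
B = 1 / 0.8678 = 1.15234
Bₛ = (B − 1)/(n − 1) = (1.15234 − 1)/(3 − 1) = 0.15234/2 = 0.07617

0.076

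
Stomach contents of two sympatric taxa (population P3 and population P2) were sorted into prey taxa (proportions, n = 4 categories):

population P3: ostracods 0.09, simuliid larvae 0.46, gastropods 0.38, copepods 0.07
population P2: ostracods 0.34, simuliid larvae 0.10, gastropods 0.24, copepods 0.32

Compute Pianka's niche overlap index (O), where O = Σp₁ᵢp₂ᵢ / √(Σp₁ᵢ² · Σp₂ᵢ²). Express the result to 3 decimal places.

Σ p₁ᵢp₂ᵢ = 0.0306 + 0.0460 + 0.0912 + 0.0224 = 0.1902
Σp_1ᵢ² = 0.09² + 0.46² + 0.38² + 0.07² = 0.0081 + 0.2116 + 0.1444 + 0.0049 = 0.3690
Σp_2ᵢ² = 0.34² + 0.10² + 0.24² + 0.32² = 0.1156 + 0.0100 + 0.0576 + 0.1024 = 0.2856
O = 0.1902 / √(0.3690 × 0.2856) = 0.1902 / 0.324633 = 0.58589

0.586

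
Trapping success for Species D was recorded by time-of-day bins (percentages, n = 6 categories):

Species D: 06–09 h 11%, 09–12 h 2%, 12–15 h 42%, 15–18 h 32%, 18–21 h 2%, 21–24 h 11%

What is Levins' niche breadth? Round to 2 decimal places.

Convert percentages to proportions (divide by 100).
Σpᵢ² = 0.11² + 0.02² + 0.42² + 0.32² + 0.02² + 0.11² = 0.0121 + 0.0004 + 0.1764 + 0.1024 + 0.0004 + 0.0121 = 0.3038
B = 1 / 0.3038 = 3.2916

3.29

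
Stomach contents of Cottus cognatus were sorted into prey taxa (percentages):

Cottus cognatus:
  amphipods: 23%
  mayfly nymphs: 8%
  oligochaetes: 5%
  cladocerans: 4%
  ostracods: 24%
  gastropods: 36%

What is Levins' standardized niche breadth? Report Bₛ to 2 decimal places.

Convert percentages to proportions (divide by 100).
Σpᵢ² = 0.23² + 0.08² + 0.05² + 0.04² + 0.24² + 0.36² = 0.0529 + 0.0064 + 0.0025 + 0.0016 + 0.0576 + 0.1296 = 0.2506
B = 1 / 0.2506 = 3.9904
Bₛ = (B − 1)/(n − 1) = (3.9904 − 1)/(6 − 1) = 2.9904/5 = 0.5981

0.60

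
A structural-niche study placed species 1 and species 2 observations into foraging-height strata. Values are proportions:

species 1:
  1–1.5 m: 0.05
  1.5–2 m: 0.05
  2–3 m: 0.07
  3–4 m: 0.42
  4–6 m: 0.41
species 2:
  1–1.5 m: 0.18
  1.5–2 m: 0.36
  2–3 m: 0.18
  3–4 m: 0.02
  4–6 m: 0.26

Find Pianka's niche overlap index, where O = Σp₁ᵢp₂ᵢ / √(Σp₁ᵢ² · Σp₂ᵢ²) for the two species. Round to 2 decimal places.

0.51

Σ p₁ᵢp₂ᵢ = 0.0090 + 0.0180 + 0.0126 + 0.0084 + 0.1066 = 0.1546
Σp_1ᵢ² = 0.05² + 0.05² + 0.07² + 0.42² + 0.41² = 0.0025 + 0.0025 + 0.0049 + 0.1764 + 0.1681 = 0.3544
Σp_2ᵢ² = 0.18² + 0.36² + 0.18² + 0.02² + 0.26² = 0.0324 + 0.1296 + 0.0324 + 0.0004 + 0.0676 = 0.2624
O = 0.1546 / √(0.3544 × 0.2624) = 0.1546 / 0.30495 = 0.5070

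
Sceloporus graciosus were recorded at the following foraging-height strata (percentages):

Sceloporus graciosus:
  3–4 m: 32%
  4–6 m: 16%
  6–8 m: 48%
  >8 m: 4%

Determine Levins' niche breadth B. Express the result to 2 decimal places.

Convert percentages to proportions (divide by 100).
Σpᵢ² = 0.32² + 0.16² + 0.48² + 0.04² = 0.1024 + 0.0256 + 0.2304 + 0.0016 = 0.3600
B = 1 / 0.3600 = 2.7778

2.78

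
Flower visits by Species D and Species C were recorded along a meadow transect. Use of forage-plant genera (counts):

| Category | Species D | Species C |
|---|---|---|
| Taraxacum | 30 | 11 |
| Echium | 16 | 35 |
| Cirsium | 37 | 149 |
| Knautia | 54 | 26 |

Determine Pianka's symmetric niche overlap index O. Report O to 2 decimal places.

Proportions for Species D (n=137): 30/137=0.2190, 16/137=0.1168, 37/137=0.2701, 54/137=0.3942
Proportions for Species C (n=221): 11/221=0.0498, 35/221=0.1584, 149/221=0.6742, 26/221=0.1176
Σ p₁ᵢp₂ᵢ = 0.010906 + 0.018501 + 0.182101 + 0.046358 = 0.257866
Σp_1ᵢ² = 0.2190² + 0.1168² + 0.2701² + 0.3942² = 0.047961 + 0.013642 + 0.072954 + 0.155394 = 0.289951
Σp_2ᵢ² = 0.0498² + 0.1584² + 0.6742² + 0.1176² = 0.002480 + 0.025091 + 0.454546 + 0.013830 = 0.495947
O = 0.257866 / √(0.289951 × 0.495947) = 0.257866 / 0.3792101 = 0.6800

0.68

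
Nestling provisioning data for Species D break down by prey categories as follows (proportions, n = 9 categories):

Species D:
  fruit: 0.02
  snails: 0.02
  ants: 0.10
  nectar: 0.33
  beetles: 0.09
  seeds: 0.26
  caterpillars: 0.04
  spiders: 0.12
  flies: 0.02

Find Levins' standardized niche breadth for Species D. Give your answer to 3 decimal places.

Σpᵢ² = 0.02² + 0.02² + 0.10² + 0.33² + 0.09² + 0.26² + 0.04² + 0.12² + 0.02² = 0.0004 + 0.0004 + 0.0100 + 0.1089 + 0.0081 + 0.0676 + 0.0016 + 0.0144 + 0.0004 = 0.2118
B = 1 / 0.2118 = 4.72144
Bₛ = (B − 1)/(n − 1) = (4.72144 − 1)/(9 − 1) = 3.72144/8 = 0.46518

0.465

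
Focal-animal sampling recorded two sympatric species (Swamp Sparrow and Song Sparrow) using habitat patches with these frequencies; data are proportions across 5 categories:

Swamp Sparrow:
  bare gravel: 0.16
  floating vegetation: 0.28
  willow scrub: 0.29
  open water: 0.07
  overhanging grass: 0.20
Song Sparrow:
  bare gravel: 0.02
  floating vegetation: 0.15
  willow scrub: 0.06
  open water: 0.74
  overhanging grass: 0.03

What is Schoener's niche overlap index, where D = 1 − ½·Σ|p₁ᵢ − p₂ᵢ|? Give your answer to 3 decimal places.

0.330

Σ|p₁ᵢ − p₂ᵢ| = 0.14 + 0.13 + 0.23 + 0.67 + 0.17 = 1.34
D = 1 − ½ × 1.34 = 1 − 0.670 = 0.33000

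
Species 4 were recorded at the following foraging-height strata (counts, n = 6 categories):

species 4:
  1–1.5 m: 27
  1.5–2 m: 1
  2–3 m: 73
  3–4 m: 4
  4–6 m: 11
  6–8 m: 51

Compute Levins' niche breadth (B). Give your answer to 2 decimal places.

Proportions for species 4 (n=167): 27/167=0.1617, 1/167=0.0060, 73/167=0.4371, 4/167=0.0240, 11/167=0.0659, 51/167=0.3054
Σpᵢ² = 0.1617² + 0.0060² + 0.4371² + 0.0240² + 0.0659² + 0.3054² = 0.026147 + 0.000036 + 0.191056 + 0.000576 + 0.004343 + 0.093269 = 0.315427
B = 1 / 0.315427 = 3.1703

3.17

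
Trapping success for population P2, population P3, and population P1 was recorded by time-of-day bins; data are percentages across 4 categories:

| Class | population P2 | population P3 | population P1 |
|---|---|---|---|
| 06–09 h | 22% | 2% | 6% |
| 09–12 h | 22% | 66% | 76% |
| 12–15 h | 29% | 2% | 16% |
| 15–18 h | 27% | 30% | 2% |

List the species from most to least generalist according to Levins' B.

Convert percentages to proportions (divide by 100).
Σp_P2ᵢ² = 0.22² + 0.22² + 0.29² + 0.27² = 0.0484 + 0.0484 + 0.0841 + 0.0729 = 0.2538
B_P2 = 1 / 0.2538 = 3.9401
Σp_P3ᵢ² = 0.02² + 0.66² + 0.02² + 0.30² = 0.0004 + 0.4356 + 0.0004 + 0.0900 = 0.5264
B_P3 = 1 / 0.5264 = 1.8997
Σp_P1ᵢ² = 0.06² + 0.76² + 0.16² + 0.02² = 0.0036 + 0.5776 + 0.0256 + 0.0004 = 0.6072
B_P1 = 1 / 0.6072 = 1.6469
Ranking by B (broadest → narrowest): population P2 (3.94) > population P3 (1.90) > population P1 (1.65)

population P2 > population P3 > population P1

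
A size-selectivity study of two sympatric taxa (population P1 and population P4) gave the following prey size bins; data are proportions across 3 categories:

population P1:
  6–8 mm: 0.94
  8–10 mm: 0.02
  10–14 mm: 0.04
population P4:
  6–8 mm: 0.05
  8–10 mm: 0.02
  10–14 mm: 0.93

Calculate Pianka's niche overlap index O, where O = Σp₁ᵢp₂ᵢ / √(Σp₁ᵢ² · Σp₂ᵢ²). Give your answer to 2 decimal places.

0.10

Σ p₁ᵢp₂ᵢ = 0.0470 + 0.0004 + 0.0372 = 0.0846
Σp_1ᵢ² = 0.94² + 0.02² + 0.04² = 0.8836 + 0.0004 + 0.0016 = 0.8856
Σp_2ᵢ² = 0.05² + 0.02² + 0.93² = 0.0025 + 0.0004 + 0.8649 = 0.8678
O = 0.0846 / √(0.8856 × 0.8678) = 0.0846 / 0.87665 = 0.0965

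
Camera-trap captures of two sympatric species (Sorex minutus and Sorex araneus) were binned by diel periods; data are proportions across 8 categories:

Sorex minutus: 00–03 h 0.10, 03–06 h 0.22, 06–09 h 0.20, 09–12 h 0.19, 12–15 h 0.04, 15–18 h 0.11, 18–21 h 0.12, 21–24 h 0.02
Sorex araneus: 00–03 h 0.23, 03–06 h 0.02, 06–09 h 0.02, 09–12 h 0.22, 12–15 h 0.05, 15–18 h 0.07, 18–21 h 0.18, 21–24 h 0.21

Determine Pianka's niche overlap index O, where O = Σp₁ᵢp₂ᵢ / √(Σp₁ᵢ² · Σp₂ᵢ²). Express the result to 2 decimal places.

0.62

Σ p₁ᵢp₂ᵢ = 0.0230 + 0.0044 + 0.0040 + 0.0418 + 0.0020 + 0.0077 + 0.0216 + 0.0042 = 0.1087
Σp_1ᵢ² = 0.10² + 0.22² + 0.20² + 0.19² + 0.04² + 0.11² + 0.12² + 0.02² = 0.0100 + 0.0484 + 0.0400 + 0.0361 + 0.0016 + 0.0121 + 0.0144 + 0.0004 = 0.1630
Σp_2ᵢ² = 0.23² + 0.02² + 0.02² + 0.22² + 0.05² + 0.07² + 0.18² + 0.21² = 0.0529 + 0.0004 + 0.0004 + 0.0484 + 0.0025 + 0.0049 + 0.0324 + 0.0441 = 0.1860
O = 0.1087 / √(0.1630 × 0.1860) = 0.1087 / 0.17412 = 0.6243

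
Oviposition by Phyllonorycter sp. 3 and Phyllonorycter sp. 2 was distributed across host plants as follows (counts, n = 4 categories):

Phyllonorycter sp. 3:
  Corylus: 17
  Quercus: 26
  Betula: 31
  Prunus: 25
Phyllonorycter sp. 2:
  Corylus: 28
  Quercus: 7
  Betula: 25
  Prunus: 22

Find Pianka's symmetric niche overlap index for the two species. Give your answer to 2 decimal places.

0.89

Proportions for Phyllonorycter sp. 3 (n=99): 17/99=0.1717, 26/99=0.2626, 31/99=0.3131, 25/99=0.2525
Proportions for Phyllonorycter sp. 2 (n=82): 28/82=0.3415, 7/82=0.0854, 25/82=0.3049, 22/82=0.2683
Σ p₁ᵢp₂ᵢ = 0.058636 + 0.022426 + 0.095464 + 0.067746 = 0.244272
Σp_1ᵢ² = 0.1717² + 0.2626² + 0.3131² + 0.2525² = 0.029481 + 0.068959 + 0.098032 + 0.063756 = 0.260228
Σp_2ᵢ² = 0.3415² + 0.0854² + 0.3049² + 0.2683² = 0.116622 + 0.007293 + 0.092964 + 0.071985 = 0.288864
O = 0.244272 / √(0.260228 × 0.288864) = 0.244272 / 0.2741724 = 0.8909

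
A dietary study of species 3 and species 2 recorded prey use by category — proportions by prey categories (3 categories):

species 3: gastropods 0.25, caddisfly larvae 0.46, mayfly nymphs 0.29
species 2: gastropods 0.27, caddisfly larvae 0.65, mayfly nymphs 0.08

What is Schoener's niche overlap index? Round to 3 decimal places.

0.790

Σ|p₁ᵢ − p₂ᵢ| = 0.02 + 0.19 + 0.21 = 0.42
D = 1 − ½ × 0.42 = 1 − 0.210 = 0.79000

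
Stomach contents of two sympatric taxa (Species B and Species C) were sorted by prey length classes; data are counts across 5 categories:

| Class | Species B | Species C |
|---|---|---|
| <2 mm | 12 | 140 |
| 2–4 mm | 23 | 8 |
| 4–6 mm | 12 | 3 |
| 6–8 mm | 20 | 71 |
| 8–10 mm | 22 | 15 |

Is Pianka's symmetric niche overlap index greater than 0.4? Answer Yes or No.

Yes

Proportions for Species B (n=89): 12/89=0.1348, 23/89=0.2584, 12/89=0.1348, 20/89=0.2247, 22/89=0.2472
Proportions for Species C (n=237): 140/237=0.5907, 8/237=0.0338, 3/237=0.0127, 71/237=0.2996, 15/237=0.0633
Σ p₁ᵢp₂ᵢ = 0.079626 + 0.008734 + 0.001712 + 0.067320 + 0.015648 = 0.173040
Σp_1ᵢ² = 0.1348² + 0.2584² + 0.1348² + 0.2247² + 0.2472² = 0.018171 + 0.066771 + 0.018171 + 0.050490 + 0.061108 = 0.214711
Σp_2ᵢ² = 0.5907² + 0.0338² + 0.0127² + 0.2996² + 0.0633² = 0.348926 + 0.001142 + 0.000161 + 0.089760 + 0.004007 = 0.443996
O = 0.173040 / √(0.214711 × 0.443996) = 0.173040 / 0.3087569 = 0.5604
O = 0.5604 > 0.4 → Yes.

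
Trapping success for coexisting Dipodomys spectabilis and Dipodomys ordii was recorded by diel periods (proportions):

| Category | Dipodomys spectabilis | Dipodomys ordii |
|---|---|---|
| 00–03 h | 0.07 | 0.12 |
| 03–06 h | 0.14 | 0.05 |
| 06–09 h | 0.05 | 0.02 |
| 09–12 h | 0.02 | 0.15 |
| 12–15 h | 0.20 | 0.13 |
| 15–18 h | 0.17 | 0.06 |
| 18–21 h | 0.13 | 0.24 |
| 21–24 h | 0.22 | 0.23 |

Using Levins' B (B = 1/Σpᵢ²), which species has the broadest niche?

Σp_specᵢ² = 0.07² + 0.14² + 0.05² + 0.02² + 0.20² + 0.17² + 0.13² + 0.22² = 0.0049 + 0.0196 + 0.0025 + 0.0004 + 0.0400 + 0.0289 + 0.0169 + 0.0484 = 0.1616
B_spec = 1 / 0.1616 = 6.1881
Σp_ordiᵢ² = 0.12² + 0.05² + 0.02² + 0.15² + 0.13² + 0.06² + 0.24² + 0.23² = 0.0144 + 0.0025 + 0.0004 + 0.0225 + 0.0169 + 0.0036 + 0.0576 + 0.0529 = 0.1708
B_ordi = 1 / 0.1708 = 5.8548
Highest B → broadest niche (most generalist): Dipodomys spectabilis (B = 6.19).

Dipodomys spectabilis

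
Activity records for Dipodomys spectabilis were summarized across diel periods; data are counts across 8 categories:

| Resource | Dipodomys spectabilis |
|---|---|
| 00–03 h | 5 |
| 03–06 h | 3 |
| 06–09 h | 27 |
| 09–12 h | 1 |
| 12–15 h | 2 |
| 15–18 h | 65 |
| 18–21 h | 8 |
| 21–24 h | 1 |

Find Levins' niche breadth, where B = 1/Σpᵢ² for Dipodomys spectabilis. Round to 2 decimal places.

Proportions for Dipodomys spectabilis (n=112): 5/112=0.0446, 3/112=0.0268, 27/112=0.2411, 1/112=0.0089, 2/112=0.0179, 65/112=0.5804, 8/112=0.0714, 1/112=0.0089
Σpᵢ² = 0.0446² + 0.0268² + 0.2411² + 0.0089² + 0.0179² + 0.5804² + 0.0714² + 0.0089² = 0.001989 + 0.000718 + 0.058129 + 0.000079 + 0.000320 + 0.336864 + 0.005098 + 0.000079 = 0.403276
B = 1 / 0.403276 = 2.4797

2.48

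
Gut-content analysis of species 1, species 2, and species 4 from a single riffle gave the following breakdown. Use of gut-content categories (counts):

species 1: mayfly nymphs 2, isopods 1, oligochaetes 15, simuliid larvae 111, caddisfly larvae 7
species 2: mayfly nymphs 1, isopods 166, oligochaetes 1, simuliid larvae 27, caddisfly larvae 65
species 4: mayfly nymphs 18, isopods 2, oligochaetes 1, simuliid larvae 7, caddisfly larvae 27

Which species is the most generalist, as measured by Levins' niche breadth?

species 4

Proportions for species 1 (n=136): 2/136=0.0147, 1/136=0.0074, 15/136=0.1103, 111/136=0.8162, 7/136=0.0515
Proportions for species 2 (n=260): 1/260=0.0038, 166/260=0.6385, 1/260=0.0038, 27/260=0.1038, 65/260=0.2500
Proportions for species 4 (n=55): 18/55=0.3273, 2/55=0.0364, 1/55=0.0182, 7/55=0.1273, 27/55=0.4909
Σp_1ᵢ² = 0.0147² + 0.0074² + 0.1103² + 0.8162² + 0.0515² = 0.000216 + 0.000055 + 0.012166 + 0.666182 + 0.002652 = 0.681271
B_1 = 1 / 0.681271 = 1.4678
Σp_2ᵢ² = 0.0038² + 0.6385² + 0.0038² + 0.1038² + 0.2500² = 0.000014 + 0.407682 + 0.000014 + 0.010774 + 0.062500 = 0.480984
B_2 = 1 / 0.480984 = 2.0791
Σp_4ᵢ² = 0.3273² + 0.0364² + 0.0182² + 0.1273² + 0.4909² = 0.107125 + 0.001325 + 0.000331 + 0.016205 + 0.240983 = 0.365969
B_4 = 1 / 0.365969 = 2.7325
Highest B → broadest niche (most generalist): species 4 (B = 2.73).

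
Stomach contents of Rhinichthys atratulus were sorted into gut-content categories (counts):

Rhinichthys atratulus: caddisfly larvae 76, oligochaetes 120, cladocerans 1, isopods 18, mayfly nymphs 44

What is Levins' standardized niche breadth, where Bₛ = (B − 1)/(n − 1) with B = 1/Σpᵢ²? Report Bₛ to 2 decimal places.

0.50

Proportions for Rhinichthys atratulus (n=259): 76/259=0.2934, 120/259=0.4633, 1/259=0.0039, 18/259=0.0695, 44/259=0.1699
Σpᵢ² = 0.2934² + 0.4633² + 0.0039² + 0.0695² + 0.1699² = 0.086084 + 0.214647 + 0.000015 + 0.004830 + 0.028866 = 0.334442
B = 1 / 0.334442 = 2.9901
Bₛ = (B − 1)/(n − 1) = (2.9901 − 1)/(5 − 1) = 1.9901/4 = 0.4975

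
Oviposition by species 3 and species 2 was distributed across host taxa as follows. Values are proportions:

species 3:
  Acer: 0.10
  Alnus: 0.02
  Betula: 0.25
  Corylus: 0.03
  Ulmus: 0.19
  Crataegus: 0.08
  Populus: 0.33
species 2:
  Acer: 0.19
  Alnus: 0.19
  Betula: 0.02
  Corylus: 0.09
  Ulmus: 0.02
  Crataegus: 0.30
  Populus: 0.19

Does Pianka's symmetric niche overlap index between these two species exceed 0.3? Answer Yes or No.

Σ p₁ᵢp₂ᵢ = 0.0190 + 0.0038 + 0.0050 + 0.0027 + 0.0038 + 0.0240 + 0.0627 = 0.1210
Σp_1ᵢ² = 0.10² + 0.02² + 0.25² + 0.03² + 0.19² + 0.08² + 0.33² = 0.0100 + 0.0004 + 0.0625 + 0.0009 + 0.0361 + 0.0064 + 0.1089 = 0.2252
Σp_2ᵢ² = 0.19² + 0.19² + 0.02² + 0.09² + 0.02² + 0.30² + 0.19² = 0.0361 + 0.0361 + 0.0004 + 0.0081 + 0.0004 + 0.0900 + 0.0361 = 0.2072
O = 0.1210 / √(0.2252 × 0.2072) = 0.1210 / 0.21601 = 0.5602
O = 0.5602 > 0.3 → Yes.

Yes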